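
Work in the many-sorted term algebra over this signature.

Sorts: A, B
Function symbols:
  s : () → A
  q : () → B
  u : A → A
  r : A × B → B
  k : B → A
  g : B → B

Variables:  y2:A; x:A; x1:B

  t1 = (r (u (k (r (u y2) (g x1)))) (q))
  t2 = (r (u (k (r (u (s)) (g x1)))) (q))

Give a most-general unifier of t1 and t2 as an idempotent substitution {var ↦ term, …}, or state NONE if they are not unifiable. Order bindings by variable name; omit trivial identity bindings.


{y2 ↦ (s)}


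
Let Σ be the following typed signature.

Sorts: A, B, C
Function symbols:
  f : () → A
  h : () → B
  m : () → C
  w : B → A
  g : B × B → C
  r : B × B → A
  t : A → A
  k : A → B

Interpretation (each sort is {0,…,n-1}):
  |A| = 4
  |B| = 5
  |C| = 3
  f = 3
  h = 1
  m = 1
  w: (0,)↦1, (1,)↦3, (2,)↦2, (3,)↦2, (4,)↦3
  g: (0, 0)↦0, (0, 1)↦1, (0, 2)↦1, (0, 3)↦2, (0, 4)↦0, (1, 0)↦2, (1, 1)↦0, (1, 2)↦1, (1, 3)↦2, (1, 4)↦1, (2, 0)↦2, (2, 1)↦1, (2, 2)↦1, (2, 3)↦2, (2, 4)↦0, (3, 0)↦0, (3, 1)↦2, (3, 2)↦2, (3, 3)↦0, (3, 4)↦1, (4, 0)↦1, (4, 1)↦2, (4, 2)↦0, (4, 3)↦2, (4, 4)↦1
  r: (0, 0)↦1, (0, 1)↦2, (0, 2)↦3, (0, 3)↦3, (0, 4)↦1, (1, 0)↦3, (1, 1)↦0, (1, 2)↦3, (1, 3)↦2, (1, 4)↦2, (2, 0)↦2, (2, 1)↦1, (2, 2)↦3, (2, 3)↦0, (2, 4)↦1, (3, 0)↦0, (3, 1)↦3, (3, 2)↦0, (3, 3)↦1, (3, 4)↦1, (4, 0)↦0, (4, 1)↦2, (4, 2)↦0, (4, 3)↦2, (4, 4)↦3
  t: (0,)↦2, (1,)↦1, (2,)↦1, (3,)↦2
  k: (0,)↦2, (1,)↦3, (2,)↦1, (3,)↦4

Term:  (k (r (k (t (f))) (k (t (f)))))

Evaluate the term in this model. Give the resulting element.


value = 2

  f = 3
  (t (f)) = t(3,) = 2
  (k (t (f))) = k(2,) = 1
  f = 3
  (t (f)) = t(3,) = 2
  (k (t (f))) = k(2,) = 1
  (r (k (t (f))) (k (t (f)))) = r(1, 1) = 0
  (k (r (k (t (f))) (k (t (f))))) = k(0,) = 2


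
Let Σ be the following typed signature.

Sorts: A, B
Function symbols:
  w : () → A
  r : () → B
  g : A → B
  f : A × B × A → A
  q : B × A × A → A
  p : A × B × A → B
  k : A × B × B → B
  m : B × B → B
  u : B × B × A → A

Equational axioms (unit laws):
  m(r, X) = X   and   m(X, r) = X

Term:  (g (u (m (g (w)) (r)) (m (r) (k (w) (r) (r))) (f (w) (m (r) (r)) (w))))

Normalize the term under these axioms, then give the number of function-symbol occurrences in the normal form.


size = 12

1. (g (u (m (g (w)) (r)) (m (r) (k (w) (r) (r))) (f (w) (m (r) (r)) (w))))  →  (g (u (g (w)) (m (r) (k (w) (r) (r))) (f (w) (m (r) (r)) (w))))
2. (g (u (g (w)) (m (r) (k (w) (r) (r))) (f (w) (m (r) (r)) (w))))  →  (g (u (g (w)) (k (w) (r) (r)) (f (w) (m (r) (r)) (w))))
3. (g (u (g (w)) (k (w) (r) (r)) (f (w) (m (r) (r)) (w))))  →  (g (u (g (w)) (k (w) (r) (r)) (f (w) (r) (w))))
normal form: (g (u (g (w)) (k (w) (r) (r)) (f (w) (r) (w))))


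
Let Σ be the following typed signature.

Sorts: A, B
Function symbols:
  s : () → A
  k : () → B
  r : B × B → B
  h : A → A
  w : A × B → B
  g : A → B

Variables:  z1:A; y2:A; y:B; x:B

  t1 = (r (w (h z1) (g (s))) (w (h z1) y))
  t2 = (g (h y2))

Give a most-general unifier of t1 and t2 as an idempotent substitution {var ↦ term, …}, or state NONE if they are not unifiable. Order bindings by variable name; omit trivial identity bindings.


NONE (not unifiable)

head clash or occurs-check failure — not unifiable


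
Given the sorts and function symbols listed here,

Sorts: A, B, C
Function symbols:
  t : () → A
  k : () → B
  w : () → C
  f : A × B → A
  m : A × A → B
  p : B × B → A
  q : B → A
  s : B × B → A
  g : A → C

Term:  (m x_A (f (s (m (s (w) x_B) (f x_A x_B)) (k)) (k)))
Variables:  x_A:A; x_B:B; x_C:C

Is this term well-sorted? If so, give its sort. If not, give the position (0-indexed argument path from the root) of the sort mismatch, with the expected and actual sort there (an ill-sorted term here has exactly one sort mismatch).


  x_A : A
          (w) : C
          x_B : B
        (s (w) x_B) : ✗ arg 0 at [1, 0, 0, 0, 0] has sort C, expected B
          x_A : A
          x_B : B
        (f x_A x_B) : A
      (k) : B
    (k) : B

ill-sorted at position [1, 0, 0, 0, 0]: expected B, got C


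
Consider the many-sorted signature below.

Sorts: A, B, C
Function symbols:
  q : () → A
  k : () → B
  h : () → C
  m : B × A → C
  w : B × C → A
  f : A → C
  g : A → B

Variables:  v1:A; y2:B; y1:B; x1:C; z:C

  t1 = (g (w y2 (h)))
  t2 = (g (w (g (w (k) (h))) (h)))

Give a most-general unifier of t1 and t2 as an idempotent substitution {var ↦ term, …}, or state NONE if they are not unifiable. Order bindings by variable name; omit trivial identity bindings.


{y2 ↦ (g (w (k) (h)))}


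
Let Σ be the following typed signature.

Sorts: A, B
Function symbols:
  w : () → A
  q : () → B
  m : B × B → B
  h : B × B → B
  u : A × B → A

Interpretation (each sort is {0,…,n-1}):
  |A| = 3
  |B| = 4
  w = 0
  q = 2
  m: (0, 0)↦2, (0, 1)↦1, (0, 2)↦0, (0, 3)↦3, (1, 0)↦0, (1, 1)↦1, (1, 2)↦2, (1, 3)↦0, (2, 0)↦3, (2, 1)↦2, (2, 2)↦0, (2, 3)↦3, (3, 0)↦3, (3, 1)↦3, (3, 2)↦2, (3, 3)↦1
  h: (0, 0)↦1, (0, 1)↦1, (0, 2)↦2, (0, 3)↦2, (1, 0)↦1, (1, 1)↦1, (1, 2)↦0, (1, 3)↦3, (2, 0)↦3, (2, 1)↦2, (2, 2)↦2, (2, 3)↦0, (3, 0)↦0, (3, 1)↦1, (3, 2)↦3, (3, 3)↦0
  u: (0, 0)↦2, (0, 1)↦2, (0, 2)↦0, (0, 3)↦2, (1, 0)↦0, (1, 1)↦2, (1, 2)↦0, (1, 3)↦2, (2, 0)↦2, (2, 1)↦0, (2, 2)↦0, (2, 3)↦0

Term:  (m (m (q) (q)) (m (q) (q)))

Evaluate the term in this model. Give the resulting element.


value = 2

  q = 2
  q = 2
  (m (q) (q)) = m(2, 2) = 0
  q = 2
  q = 2
  (m (q) (q)) = m(2, 2) = 0
  (m (m (q) (q)) (m (q) (q))) = m(0, 0) = 2


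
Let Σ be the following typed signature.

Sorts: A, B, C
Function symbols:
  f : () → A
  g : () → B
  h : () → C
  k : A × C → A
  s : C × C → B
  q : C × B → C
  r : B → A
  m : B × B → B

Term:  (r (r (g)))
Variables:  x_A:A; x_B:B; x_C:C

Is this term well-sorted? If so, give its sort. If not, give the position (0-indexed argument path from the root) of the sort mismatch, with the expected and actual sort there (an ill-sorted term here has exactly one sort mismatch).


ill-sorted at position [0]: expected B, got A

    (g) : B
  (r (g)) : A
(r (r (g))) : ✗ arg 0 at [0] has sort A, expected B


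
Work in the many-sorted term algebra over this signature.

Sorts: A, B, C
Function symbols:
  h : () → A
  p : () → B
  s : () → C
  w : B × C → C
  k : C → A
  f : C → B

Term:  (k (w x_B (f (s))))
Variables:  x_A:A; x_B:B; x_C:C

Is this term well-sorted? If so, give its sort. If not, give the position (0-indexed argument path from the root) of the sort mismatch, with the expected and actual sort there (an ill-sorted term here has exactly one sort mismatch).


ill-sorted at position [0, 1]: expected C, got B

    x_B : B
      (s) : C
    (f (s)) : B
  (w x_B (f (s))) : ✗ arg 1 at [0, 1] has sort B, expected C


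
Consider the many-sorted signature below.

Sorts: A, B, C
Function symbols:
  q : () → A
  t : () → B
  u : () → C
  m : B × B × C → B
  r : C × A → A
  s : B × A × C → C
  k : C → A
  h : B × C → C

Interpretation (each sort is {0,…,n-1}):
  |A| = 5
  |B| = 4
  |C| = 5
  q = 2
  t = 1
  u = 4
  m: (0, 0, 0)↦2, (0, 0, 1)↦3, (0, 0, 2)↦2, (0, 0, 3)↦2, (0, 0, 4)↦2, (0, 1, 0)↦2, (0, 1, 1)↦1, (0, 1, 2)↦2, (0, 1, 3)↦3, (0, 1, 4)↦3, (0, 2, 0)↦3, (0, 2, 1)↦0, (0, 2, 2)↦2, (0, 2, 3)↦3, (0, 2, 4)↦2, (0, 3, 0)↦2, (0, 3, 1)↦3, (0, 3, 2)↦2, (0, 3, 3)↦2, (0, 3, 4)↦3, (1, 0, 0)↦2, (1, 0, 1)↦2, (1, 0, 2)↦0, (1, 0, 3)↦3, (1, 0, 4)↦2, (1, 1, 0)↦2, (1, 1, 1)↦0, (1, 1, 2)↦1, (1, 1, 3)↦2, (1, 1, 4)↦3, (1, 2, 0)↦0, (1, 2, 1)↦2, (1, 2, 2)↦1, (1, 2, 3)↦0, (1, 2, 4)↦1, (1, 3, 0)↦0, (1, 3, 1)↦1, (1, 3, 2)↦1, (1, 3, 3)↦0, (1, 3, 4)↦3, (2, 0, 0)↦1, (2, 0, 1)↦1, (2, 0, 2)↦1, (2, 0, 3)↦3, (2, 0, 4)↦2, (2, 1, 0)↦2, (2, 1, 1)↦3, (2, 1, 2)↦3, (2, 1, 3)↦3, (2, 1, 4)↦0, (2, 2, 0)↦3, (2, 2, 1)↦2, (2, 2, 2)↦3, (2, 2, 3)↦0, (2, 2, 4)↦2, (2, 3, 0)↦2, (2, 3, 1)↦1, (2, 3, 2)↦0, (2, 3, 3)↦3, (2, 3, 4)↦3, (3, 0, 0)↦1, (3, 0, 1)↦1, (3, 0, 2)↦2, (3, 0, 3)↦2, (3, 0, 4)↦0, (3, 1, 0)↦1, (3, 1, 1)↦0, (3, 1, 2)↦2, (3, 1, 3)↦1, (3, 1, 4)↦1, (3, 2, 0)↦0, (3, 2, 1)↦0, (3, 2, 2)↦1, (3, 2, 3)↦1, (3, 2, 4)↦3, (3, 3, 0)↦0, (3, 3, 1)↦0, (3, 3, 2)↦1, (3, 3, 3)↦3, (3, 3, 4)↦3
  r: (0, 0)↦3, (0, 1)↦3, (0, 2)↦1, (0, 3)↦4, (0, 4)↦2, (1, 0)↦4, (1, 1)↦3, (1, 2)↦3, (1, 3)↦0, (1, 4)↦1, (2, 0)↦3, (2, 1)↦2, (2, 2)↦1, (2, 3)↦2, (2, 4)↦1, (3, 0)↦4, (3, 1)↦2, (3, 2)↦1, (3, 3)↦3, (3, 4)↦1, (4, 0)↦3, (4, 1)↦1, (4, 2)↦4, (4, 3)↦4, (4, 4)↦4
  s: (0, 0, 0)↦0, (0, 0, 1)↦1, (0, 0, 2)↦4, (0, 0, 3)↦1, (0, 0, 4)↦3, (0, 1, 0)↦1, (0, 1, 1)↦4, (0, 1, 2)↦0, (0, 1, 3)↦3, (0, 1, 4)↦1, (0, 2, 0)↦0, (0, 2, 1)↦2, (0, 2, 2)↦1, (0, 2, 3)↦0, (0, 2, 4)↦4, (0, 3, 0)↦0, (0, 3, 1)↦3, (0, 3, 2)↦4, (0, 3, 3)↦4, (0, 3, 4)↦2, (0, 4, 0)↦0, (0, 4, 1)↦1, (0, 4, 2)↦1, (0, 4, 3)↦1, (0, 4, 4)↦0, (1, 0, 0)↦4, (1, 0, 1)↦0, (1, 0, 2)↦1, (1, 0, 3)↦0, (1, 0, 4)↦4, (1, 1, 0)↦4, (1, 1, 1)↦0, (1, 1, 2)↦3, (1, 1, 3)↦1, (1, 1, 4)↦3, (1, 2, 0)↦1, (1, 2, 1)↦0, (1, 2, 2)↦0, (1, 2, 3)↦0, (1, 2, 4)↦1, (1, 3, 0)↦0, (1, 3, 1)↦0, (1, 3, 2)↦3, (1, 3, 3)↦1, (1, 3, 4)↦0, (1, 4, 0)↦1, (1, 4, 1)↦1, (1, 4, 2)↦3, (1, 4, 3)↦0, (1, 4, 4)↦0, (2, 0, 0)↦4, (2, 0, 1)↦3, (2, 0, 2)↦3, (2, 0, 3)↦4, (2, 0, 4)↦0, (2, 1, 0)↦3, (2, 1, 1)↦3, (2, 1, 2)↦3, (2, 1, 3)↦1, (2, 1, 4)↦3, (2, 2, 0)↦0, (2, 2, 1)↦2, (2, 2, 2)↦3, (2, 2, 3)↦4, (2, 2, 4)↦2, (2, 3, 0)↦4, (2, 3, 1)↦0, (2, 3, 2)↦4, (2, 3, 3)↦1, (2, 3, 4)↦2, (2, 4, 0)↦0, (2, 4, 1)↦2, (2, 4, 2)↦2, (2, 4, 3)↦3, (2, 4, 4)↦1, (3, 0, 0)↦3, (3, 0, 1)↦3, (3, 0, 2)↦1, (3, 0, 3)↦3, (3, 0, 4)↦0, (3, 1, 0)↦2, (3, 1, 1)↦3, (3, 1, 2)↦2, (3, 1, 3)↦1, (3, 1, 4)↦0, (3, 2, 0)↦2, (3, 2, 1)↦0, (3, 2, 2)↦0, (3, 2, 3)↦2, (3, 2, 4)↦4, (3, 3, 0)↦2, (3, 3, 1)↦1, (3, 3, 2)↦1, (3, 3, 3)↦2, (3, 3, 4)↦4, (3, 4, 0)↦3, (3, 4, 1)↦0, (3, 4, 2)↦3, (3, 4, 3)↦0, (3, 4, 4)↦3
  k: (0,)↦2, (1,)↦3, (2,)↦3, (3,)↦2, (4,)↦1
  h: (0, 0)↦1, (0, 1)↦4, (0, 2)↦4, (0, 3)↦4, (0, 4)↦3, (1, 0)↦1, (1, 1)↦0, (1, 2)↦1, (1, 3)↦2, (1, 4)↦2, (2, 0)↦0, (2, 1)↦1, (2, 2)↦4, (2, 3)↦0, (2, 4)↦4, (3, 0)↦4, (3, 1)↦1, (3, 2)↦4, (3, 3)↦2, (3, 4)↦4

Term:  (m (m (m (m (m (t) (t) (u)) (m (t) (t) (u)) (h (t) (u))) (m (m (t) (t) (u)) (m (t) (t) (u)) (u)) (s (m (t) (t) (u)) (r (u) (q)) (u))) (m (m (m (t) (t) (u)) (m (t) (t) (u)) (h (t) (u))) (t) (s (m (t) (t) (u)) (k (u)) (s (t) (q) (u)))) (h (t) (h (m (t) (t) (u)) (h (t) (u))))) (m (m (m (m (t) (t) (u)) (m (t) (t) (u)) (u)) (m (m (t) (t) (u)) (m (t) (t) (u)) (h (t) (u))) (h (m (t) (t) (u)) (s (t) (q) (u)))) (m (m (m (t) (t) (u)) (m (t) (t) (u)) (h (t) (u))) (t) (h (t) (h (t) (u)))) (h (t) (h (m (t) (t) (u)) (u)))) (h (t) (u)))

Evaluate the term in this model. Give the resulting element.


  t = 1
  t = 1
  u = 4
  (m (t) (t) (u)) = m(1, 1, 4) = 3
  t = 1
  t = 1
  u = 4
  (m (t) (t) (u)) = m(1, 1, 4) = 3
  t = 1
  u = 4
  (h (t) (u)) = h(1, 4) = 2
  (m (m (t) (t) (u)) (m (t) (t) (u)) (h (t) (u))) = m(3, 3, 2) = 1
  t = 1
  t = 1
  u = 4
  (m (t) (t) (u)) = m(1, 1, 4) = 3
  t = 1
  t = 1
  u = 4
  (m (t) (t) (u)) = m(1, 1, 4) = 3
  u = 4
  (m (m (t) (t) (u)) (m (t) (t) (u)) (u)) = m(3, 3, 4) = 3
  t = 1
  t = 1
  u = 4
  (m (t) (t) (u)) = m(1, 1, 4) = 3
  u = 4
  q = 2
  (r (u) (q)) = r(4, 2) = 4
  u = 4
  (s (m (t) (t) (u)) (r (u) (q)) (u)) = s(3, 4, 4) = 3
  (m (m (m (t) (t) (u)) (m (t) (t) (u)) (h (t) (u))) (m (m (t) (t) (u)) (m (t) (t) (u)) (u)) (s (m (t) (t) (u)) (r (u) (q)) (u))) = m(1, 3, 3) = 0
  t = 1
  t = 1
  u = 4
  (m (t) (t) (u)) = m(1, 1, 4) = 3
  t = 1
  t = 1
  u = 4
  (m (t) (t) (u)) = m(1, 1, 4) = 3
  t = 1
  u = 4
  (h (t) (u)) = h(1, 4) = 2
  (m (m (t) (t) (u)) (m (t) (t) (u)) (h (t) (u))) = m(3, 3, 2) = 1
  t = 1
  t = 1
  t = 1
  u = 4
  (m (t) (t) (u)) = m(1, 1, 4) = 3
  u = 4
  (k (u)) = k(4,) = 1
  t = 1
  q = 2
  u = 4
  (s (t) (q) (u)) = s(1, 2, 4) = 1
  (s (m (t) (t) (u)) (k (u)) (s (t) (q) (u))) = s(3, 1, 1) = 3
  (m (m (m (t) (t) (u)) (m (t) (t) (u)) (h (t) (u))) (t) (s (m (t) (t) (u)) (k (u)) (s (t) (q) (u)))) = m(1, 1, 3) = 2
  t = 1
  t = 1
  t = 1
  u = 4
  (m (t) (t) (u)) = m(1, 1, 4) = 3
  t = 1
  u = 4
  (h (t) (u)) = h(1, 4) = 2
  (h (m (t) (t) (u)) (h (t) (u))) = h(3, 2) = 4
  (h (t) (h (m (t) (t) (u)) (h (t) (u)))) = h(1, 4) = 2
  (m (m (m (m (t) (t) (u)) (m (t) (t) (u)) (h (t) (u))) (m (m (t) (t) (u)) (m (t) (t) (u)) (u)) (s (m (t) (t) (u)) (r (u) (q)) (u))) (m (m (m (t) (t) (u)) (m (t) (t) (u)) (h (t) (u))) (t) (s (m (t) (t) (u)) (k (u)) (s (t) (q) (u)))) (h (t) (h (m (t) (t) (u)) (h (t) (u))))) = m(0, 2, 2) = 2
  t = 1
  t = 1
  u = 4
  (m (t) (t) (u)) = m(1, 1, 4) = 3
  t = 1
  t = 1
  u = 4
  (m (t) (t) (u)) = m(1, 1, 4) = 3
  u = 4
  (m (m (t) (t) (u)) (m (t) (t) (u)) (u)) = m(3, 3, 4) = 3
  t = 1
  t = 1
  u = 4
  (m (t) (t) (u)) = m(1, 1, 4) = 3
  t = 1
  t = 1
  u = 4
  (m (t) (t) (u)) = m(1, 1, 4) = 3
  t = 1
  u = 4
  (h (t) (u)) = h(1, 4) = 2
  (m (m (t) (t) (u)) (m (t) (t) (u)) (h (t) (u))) = m(3, 3, 2) = 1
  t = 1
  t = 1
  u = 4
  (m (t) (t) (u)) = m(1, 1, 4) = 3
  t = 1
  q = 2
  u = 4
  (s (t) (q) (u)) = s(1, 2, 4) = 1
  (h (m (t) (t) (u)) (s (t) (q) (u))) = h(3, 1) = 1
  (m (m (m (t) (t) (u)) (m (t) (t) (u)) (u)) (m (m (t) (t) (u)) (m (t) (t) (u)) (h (t) (u))) (h (m (t) (t) (u)) (s (t) (q) (u)))) = m(3, 1, 1) = 0
  t = 1
  t = 1
  u = 4
  (m (t) (t) (u)) = m(1, 1, 4) = 3
  t = 1
  t = 1
  u = 4
  (m (t) (t) (u)) = m(1, 1, 4) = 3
  t = 1
  u = 4
  (h (t) (u)) = h(1, 4) = 2
  (m (m (t) (t) (u)) (m (t) (t) (u)) (h (t) (u))) = m(3, 3, 2) = 1
  t = 1
  t = 1
  t = 1
  u = 4
  (h (t) (u)) = h(1, 4) = 2
  (h (t) (h (t) (u))) = h(1, 2) = 1
  (m (m (m (t) (t) (u)) (m (t) (t) (u)) (h (t) (u))) (t) (h (t) (h (t) (u)))) = m(1, 1, 1) = 0
  t = 1
  t = 1
  t = 1
  u = 4
  (m (t) (t) (u)) = m(1, 1, 4) = 3
  u = 4
  (h (m (t) (t) (u)) (u)) = h(3, 4) = 4
  (h (t) (h (m (t) (t) (u)) (u))) = h(1, 4) = 2
  (m (m (m (m (t) (t) (u)) (m (t) (t) (u)) (u)) (m (m (t) (t) (u)) (m (t) (t) (u)) (h (t) (u))) (h (m (t) (t) (u)) (s (t) (q) (u)))) (m (m (m (t) (t) (u)) (m (t) (t) (u)) (h (t) (u))) (t) (h (t) (h (t) (u)))) (h (t) (h (m (t) (t) (u)) (u)))) = m(0, 0, 2) = 2
  t = 1
  u = 4
  (h (t) (u)) = h(1, 4) = 2
  (m (m (m (m (m (t) (t) (u)) (m (t) (t) (u)) (h (t) (u))) (m (m (t) (t) (u)) (m (t) (t) (u)) (u)) (s (m (t) (t) (u)) (r (u) (q)) (u))) (m (m (m (t) (t) (u)) (m (t) (t) (u)) (h (t) (u))) (t) (s (m (t) (t) (u)) (k (u)) (s (t) (q) (u)))) (h (t) (h (m (t) (t) (u)) (h (t) (u))))) (m (m (m (m (t) (t) (u)) (m (t) (t) (u)) (u)) (m (m (t) (t) (u)) (m (t) (t) (u)) (h (t) (u))) (h (m (t) (t) (u)) (s (t) (q) (u)))) (m (m (m (t) (t) (u)) (m (t) (t) (u)) (h (t) (u))) (t) (h (t) (h (t) (u)))) (h (t) (h (m (t) (t) (u)) (u)))) (h (t) (u))) = m(2, 2, 2) = 3

value = 3


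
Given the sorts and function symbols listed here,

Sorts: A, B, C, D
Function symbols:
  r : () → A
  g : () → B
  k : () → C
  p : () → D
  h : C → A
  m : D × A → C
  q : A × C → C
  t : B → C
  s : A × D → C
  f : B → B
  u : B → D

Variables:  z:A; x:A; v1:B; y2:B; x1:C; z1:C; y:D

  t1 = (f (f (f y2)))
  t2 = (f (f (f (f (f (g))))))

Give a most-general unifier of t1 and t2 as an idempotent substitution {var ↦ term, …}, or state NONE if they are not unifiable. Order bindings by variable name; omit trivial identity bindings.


{y2 ↦ (f (f (g)))}


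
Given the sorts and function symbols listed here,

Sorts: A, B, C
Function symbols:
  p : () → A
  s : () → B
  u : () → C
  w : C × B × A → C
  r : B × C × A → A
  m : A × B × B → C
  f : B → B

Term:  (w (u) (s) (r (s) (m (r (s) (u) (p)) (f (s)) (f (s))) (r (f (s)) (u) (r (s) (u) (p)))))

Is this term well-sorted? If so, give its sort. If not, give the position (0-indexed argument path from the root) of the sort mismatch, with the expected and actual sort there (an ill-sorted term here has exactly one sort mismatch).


well-sorted; sort = C

  (u) : C
  (s) : B
    (s) : B
        (s) : B
        (u) : C
        (p) : A
      (r (s) (u) (p)) : A
        (s) : B
      (f (s)) : B
        (s) : B
      (f (s)) : B
    (m (r (s) (u) (p)) (f (s)) (f (s))) : C
        (s) : B
      (f (s)) : B
      (u) : C
        (s) : B
        (u) : C
        (p) : A
      (r (s) (u) (p)) : A
    (r (f (s)) (u) (r (s) (u) (p))) : A
  (r (s) (m (r (s) (u) (p)) (f (s)) (f (s))) (r (f (s)) (u) (r (s) (u) (p)))) : A
(w (u) (s) (r (s) (m (r (s) (u) (p)) (f (s)) (f (s))) (r (f (s)) (u) (r (s) (u) (p))))) : C


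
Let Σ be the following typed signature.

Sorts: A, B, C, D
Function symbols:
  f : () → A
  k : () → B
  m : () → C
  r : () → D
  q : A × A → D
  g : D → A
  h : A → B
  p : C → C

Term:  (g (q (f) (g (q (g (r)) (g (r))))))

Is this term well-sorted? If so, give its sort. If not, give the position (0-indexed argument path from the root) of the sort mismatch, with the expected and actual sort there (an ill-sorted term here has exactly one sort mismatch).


    (f) : A
          (r) : D
        (g (r)) : A
          (r) : D
        (g (r)) : A
      (q (g (r)) (g (r))) : D
    (g (q (g (r)) (g (r)))) : A
  (q (f) (g (q (g (r)) (g (r))))) : D
(g (q (f) (g (q (g (r)) (g (r)))))) : A

well-sorted; sort = A


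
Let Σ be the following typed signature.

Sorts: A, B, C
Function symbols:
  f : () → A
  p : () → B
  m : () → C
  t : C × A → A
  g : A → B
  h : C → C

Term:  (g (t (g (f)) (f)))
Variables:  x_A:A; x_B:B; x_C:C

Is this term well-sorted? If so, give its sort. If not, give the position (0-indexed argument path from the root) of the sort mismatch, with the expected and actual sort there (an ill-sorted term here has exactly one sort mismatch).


      (f) : A
    (g (f)) : B
    (f) : A
  (t (g (f)) (f)) : ✗ arg 0 at [0, 0] has sort B, expected C

ill-sorted at position [0, 0]: expected C, got B


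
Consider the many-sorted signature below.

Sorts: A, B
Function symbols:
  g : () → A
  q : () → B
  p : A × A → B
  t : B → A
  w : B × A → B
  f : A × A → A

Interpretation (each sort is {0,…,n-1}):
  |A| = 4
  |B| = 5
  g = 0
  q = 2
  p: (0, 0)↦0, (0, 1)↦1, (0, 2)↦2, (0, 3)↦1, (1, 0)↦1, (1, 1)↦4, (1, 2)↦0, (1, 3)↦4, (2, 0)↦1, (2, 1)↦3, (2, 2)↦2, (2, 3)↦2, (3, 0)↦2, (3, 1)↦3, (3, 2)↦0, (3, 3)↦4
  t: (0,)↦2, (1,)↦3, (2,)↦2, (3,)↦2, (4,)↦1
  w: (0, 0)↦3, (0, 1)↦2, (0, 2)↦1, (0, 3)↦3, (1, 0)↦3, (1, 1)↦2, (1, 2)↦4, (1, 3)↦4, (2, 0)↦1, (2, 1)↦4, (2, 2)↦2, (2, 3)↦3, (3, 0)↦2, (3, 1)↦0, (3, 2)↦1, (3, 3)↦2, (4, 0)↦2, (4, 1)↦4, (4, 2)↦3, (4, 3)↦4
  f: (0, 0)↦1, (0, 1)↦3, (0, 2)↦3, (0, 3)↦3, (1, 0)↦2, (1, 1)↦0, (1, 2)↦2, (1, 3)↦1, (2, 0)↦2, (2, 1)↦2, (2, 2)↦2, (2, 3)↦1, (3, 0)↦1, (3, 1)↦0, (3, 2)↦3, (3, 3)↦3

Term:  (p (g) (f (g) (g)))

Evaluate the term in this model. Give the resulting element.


  g = 0
  g = 0
  g = 0
  (f (g) (g)) = f(0, 0) = 1
  (p (g) (f (g) (g))) = p(0, 1) = 1

value = 1


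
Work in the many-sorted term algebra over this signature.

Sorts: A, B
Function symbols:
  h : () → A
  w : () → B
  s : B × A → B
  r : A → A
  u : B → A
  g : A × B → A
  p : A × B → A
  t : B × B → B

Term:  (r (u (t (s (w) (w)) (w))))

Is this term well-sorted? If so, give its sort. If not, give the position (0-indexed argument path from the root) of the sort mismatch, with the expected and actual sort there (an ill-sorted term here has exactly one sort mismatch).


ill-sorted at position [0, 0, 0, 1]: expected A, got B

        (w) : B
        (w) : B
      (s (w) (w)) : ✗ arg 1 at [0, 0, 0, 1] has sort B, expected A
      (w) : B


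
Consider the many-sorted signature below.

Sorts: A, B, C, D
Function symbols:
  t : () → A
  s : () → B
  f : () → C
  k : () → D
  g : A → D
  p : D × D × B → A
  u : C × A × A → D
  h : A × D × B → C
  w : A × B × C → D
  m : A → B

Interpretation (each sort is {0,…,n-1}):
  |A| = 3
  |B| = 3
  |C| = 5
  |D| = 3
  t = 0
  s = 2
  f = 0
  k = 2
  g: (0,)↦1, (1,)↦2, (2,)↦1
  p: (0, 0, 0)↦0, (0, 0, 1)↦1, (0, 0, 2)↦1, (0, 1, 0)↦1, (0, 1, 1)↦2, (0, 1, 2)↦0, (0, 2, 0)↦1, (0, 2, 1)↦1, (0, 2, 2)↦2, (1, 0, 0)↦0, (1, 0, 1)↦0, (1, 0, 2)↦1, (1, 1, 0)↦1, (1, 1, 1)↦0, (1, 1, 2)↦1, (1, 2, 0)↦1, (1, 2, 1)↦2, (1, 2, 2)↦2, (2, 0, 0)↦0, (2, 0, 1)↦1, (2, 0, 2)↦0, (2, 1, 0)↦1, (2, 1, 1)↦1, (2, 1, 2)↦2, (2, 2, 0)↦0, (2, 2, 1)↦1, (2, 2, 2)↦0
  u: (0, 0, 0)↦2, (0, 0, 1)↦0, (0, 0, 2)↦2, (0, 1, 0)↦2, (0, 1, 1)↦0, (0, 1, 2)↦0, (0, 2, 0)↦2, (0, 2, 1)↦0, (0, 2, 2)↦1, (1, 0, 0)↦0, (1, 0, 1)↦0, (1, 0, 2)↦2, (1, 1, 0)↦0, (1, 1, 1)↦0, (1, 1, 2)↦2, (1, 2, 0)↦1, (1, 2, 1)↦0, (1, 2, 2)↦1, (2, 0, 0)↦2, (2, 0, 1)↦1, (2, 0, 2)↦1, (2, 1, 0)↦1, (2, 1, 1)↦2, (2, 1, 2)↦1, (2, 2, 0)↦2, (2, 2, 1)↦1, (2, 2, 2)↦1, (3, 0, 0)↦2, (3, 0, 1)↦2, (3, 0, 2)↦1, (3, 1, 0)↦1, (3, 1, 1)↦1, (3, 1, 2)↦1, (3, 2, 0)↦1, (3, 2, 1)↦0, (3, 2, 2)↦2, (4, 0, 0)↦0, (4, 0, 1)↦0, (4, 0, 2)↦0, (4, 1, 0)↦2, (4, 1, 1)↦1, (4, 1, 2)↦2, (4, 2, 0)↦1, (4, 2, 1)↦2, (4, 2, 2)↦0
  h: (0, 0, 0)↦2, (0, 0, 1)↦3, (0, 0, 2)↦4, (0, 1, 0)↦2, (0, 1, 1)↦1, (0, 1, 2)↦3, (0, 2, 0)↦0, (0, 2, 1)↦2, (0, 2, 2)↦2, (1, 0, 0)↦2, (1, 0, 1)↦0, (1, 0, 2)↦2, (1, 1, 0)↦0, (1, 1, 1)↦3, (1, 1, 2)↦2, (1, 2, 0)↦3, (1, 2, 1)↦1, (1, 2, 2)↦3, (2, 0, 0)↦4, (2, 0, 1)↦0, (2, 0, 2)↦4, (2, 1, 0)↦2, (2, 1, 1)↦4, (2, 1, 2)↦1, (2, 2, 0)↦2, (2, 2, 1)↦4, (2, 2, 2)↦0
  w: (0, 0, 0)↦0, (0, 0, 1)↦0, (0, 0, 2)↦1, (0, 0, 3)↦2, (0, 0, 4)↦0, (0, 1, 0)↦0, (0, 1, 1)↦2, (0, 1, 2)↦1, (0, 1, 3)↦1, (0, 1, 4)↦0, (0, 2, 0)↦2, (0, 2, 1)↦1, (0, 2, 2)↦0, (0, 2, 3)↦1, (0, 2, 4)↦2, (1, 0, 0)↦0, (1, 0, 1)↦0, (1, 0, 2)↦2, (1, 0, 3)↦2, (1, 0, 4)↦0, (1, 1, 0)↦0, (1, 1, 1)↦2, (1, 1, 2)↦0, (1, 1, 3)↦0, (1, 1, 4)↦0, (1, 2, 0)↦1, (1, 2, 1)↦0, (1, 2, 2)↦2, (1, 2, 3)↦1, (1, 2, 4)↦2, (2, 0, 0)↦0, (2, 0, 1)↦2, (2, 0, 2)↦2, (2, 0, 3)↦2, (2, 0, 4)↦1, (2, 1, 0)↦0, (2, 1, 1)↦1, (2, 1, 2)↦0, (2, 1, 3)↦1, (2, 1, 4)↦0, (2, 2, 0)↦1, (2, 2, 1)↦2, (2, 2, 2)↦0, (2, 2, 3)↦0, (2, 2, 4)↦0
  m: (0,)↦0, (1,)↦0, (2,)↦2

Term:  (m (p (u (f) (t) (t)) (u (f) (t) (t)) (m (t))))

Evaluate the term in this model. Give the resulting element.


  f = 0
  t = 0
  t = 0
  (u (f) (t) (t)) = u(0, 0, 0) = 2
  f = 0
  t = 0
  t = 0
  (u (f) (t) (t)) = u(0, 0, 0) = 2
  t = 0
  (m (t)) = m(0,) = 0
  (p (u (f) (t) (t)) (u (f) (t) (t)) (m (t))) = p(2, 2, 0) = 0
  (m (p (u (f) (t) (t)) (u (f) (t) (t)) (m (t)))) = m(0,) = 0

value = 0


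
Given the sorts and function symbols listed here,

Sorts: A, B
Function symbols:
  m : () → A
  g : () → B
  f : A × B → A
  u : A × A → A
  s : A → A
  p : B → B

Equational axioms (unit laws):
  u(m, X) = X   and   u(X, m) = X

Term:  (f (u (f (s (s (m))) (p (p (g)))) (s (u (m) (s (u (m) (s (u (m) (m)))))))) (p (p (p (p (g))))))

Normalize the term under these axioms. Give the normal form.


1. (f (u (f (s (s (m))) (p (p (g)))) (s (u (m) (s (u (m) (s (u (m) (m)))))))) (p (p (p (p (g))))))  →  (f (u (f (s (s (m))) (p (p (g)))) (s (s (u (m) (s (u (m) (m))))))) (p (p (p (p (g))))))
2. (f (u (f (s (s (m))) (p (p (g)))) (s (s (u (m) (s (u (m) (m))))))) (p (p (p (p (g))))))  →  (f (u (f (s (s (m))) (p (p (g)))) (s (s (s (u (m) (m)))))) (p (p (p (p (g))))))
3. (f (u (f (s (s (m))) (p (p (g)))) (s (s (s (u (m) (m)))))) (p (p (p (p (g))))))  →  (f (u (f (s (s (m))) (p (p (g)))) (s (s (s (m))))) (p (p (p (p (g))))))

normal form = (f (u (f (s (s (m))) (p (p (g)))) (s (s (s (m))))) (p (p (p (p (g))))))


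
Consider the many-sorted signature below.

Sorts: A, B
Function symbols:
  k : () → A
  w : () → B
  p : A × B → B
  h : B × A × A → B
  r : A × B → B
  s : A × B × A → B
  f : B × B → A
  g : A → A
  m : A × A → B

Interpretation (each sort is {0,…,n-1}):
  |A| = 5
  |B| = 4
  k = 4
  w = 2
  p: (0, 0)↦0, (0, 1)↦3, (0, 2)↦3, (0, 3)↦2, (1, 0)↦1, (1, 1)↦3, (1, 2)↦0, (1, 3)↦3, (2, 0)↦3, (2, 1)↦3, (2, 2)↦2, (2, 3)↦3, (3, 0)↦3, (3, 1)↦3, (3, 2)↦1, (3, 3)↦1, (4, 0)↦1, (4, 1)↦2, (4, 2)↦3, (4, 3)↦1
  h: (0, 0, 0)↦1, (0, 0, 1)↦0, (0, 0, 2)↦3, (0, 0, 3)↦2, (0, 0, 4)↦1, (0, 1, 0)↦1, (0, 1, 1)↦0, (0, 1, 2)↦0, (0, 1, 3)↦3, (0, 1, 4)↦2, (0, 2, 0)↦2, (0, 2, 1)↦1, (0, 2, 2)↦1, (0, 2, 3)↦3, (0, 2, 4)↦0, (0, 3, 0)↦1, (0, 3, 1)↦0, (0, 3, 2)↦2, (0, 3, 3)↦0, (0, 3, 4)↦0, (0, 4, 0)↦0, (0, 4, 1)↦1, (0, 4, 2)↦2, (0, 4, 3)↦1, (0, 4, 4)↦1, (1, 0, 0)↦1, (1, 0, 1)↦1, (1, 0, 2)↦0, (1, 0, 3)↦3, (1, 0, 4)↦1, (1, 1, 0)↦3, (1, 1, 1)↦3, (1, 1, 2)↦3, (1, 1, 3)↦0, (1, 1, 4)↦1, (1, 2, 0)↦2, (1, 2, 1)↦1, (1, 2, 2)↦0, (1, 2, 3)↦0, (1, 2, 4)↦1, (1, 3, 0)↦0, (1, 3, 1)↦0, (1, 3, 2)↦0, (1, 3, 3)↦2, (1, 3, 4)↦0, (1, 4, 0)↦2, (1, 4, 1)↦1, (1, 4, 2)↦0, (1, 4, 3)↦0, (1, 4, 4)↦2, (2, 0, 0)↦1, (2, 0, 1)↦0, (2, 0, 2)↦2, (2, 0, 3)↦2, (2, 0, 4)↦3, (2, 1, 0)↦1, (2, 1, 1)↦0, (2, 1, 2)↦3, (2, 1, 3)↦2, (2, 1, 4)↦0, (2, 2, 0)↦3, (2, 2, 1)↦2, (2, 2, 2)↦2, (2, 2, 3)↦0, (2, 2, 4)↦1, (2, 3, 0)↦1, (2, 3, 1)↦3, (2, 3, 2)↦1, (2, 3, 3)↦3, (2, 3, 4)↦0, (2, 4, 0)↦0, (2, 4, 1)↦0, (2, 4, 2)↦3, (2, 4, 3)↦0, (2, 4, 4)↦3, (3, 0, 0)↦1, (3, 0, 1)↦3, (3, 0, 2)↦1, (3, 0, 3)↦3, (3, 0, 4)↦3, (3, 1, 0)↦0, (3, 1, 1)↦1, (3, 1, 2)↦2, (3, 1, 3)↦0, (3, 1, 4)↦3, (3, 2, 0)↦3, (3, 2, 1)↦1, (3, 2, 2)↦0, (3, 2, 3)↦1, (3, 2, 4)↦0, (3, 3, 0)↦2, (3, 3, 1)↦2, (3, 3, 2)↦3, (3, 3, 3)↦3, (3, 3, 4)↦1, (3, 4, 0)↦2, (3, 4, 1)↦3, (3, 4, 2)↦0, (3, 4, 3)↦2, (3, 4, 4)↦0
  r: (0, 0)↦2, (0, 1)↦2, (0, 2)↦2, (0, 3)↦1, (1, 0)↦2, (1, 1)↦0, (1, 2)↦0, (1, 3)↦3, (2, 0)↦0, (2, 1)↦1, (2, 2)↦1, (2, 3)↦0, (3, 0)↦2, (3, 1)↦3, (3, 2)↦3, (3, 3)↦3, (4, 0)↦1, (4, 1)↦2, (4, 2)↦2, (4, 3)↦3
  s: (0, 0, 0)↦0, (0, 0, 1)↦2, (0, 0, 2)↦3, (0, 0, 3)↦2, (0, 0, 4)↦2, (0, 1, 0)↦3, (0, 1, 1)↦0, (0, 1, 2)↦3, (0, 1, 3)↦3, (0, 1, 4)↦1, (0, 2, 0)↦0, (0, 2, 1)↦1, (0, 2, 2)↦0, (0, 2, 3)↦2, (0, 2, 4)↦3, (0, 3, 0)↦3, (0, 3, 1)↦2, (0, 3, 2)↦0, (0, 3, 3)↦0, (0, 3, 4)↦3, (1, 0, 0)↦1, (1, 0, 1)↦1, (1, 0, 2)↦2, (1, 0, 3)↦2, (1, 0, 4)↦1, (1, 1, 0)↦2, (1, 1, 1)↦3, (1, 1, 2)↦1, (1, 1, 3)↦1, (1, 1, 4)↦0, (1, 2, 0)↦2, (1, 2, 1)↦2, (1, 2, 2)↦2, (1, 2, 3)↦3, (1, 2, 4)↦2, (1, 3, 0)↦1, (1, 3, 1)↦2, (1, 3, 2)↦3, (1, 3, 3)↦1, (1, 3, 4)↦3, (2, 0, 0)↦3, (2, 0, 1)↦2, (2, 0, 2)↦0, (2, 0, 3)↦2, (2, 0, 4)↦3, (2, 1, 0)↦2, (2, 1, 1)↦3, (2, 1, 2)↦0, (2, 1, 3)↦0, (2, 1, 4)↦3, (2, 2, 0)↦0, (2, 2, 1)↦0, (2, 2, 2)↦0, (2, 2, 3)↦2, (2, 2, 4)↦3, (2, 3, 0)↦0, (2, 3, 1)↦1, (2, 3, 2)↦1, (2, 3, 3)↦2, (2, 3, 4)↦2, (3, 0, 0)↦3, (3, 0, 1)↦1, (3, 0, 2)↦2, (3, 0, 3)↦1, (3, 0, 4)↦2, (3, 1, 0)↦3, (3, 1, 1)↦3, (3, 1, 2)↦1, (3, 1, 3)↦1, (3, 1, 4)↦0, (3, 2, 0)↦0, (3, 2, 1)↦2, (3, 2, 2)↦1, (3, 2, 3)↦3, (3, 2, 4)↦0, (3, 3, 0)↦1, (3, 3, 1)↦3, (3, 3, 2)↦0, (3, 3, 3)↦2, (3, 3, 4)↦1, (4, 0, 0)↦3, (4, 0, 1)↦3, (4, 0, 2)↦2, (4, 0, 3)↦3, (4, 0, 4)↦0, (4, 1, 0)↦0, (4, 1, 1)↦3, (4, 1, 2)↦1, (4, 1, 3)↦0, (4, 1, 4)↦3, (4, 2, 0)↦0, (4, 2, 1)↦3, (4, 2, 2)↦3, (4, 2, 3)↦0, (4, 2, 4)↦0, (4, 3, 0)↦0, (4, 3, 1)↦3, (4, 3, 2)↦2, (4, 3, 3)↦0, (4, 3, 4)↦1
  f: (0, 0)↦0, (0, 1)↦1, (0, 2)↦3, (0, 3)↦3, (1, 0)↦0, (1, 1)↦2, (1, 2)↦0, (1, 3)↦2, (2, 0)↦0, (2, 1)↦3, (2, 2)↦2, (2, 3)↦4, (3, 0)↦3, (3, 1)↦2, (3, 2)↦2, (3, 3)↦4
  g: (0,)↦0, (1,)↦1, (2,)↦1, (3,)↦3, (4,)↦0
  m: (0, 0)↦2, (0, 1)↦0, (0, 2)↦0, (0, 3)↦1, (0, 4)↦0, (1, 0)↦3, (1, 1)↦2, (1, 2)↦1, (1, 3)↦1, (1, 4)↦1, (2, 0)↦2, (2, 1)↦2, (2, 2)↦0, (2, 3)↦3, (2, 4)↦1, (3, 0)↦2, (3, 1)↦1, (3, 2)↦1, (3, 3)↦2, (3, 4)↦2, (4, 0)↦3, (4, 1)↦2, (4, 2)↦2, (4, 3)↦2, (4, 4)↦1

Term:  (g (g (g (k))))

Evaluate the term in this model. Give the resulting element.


value = 0

  k = 4
  (g (k)) = g(4,) = 0
  (g (g (k))) = g(0,) = 0
  (g (g (g (k)))) = g(0,) = 0


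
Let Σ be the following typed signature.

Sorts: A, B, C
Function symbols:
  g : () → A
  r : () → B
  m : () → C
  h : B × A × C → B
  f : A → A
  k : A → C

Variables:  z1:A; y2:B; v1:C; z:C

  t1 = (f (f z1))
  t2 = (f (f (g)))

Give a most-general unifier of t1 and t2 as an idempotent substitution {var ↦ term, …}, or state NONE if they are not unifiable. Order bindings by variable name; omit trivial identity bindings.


{z1 ↦ (g)}


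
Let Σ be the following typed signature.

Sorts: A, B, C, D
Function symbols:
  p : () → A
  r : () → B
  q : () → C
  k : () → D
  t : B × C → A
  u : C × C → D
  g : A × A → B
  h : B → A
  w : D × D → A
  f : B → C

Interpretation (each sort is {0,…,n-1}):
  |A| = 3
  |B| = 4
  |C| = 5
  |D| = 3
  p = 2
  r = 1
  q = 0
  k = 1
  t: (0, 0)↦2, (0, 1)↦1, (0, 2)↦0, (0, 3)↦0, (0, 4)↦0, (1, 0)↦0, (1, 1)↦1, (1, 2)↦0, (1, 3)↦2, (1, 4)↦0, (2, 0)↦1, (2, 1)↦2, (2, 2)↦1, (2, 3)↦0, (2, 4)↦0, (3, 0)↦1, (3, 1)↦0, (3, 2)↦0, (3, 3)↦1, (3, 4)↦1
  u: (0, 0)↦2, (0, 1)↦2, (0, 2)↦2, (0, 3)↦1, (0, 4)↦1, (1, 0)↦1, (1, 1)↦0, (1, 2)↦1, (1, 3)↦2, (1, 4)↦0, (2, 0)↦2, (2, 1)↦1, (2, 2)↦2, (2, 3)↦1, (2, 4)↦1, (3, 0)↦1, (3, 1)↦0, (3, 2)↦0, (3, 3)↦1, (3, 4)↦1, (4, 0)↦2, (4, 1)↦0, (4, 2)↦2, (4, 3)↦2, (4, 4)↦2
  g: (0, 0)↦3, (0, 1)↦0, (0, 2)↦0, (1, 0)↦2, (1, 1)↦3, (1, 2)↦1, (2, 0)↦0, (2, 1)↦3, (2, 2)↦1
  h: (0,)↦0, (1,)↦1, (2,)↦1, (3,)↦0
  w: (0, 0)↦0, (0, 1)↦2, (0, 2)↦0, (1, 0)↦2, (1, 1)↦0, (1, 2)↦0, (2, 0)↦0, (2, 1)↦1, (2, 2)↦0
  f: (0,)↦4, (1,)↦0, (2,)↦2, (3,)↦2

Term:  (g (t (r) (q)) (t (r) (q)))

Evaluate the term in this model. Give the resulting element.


value = 3

  r = 1
  q = 0
  (t (r) (q)) = t(1, 0) = 0
  r = 1
  q = 0
  (t (r) (q)) = t(1, 0) = 0
  (g (t (r) (q)) (t (r) (q))) = g(0, 0) = 3


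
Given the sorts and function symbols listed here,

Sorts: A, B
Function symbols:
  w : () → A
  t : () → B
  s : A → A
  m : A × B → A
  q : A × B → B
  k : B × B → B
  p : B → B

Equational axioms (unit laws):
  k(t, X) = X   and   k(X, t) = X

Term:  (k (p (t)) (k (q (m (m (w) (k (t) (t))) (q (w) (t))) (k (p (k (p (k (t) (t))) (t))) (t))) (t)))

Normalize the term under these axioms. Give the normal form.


1. (k (p (t)) (k (q (m (m (w) (k (t) (t))) (q (w) (t))) (k (p (k (p (k (t) (t))) (t))) (t))) (t)))  →  (k (p (t)) (q (m (m (w) (k (t) (t))) (q (w) (t))) (k (p (k (p (k (t) (t))) (t))) (t))))
2. (k (p (t)) (q (m (m (w) (k (t) (t))) (q (w) (t))) (k (p (k (p (k (t) (t))) (t))) (t))))  →  (k (p (t)) (q (m (m (w) (t)) (q (w) (t))) (k (p (k (p (k (t) (t))) (t))) (t))))
3. (k (p (t)) (q (m (m (w) (t)) (q (w) (t))) (k (p (k (p (k (t) (t))) (t))) (t))))  →  (k (p (t)) (q (m (m (w) (t)) (q (w) (t))) (p (k (p (k (t) (t))) (t)))))
4. (k (p (t)) (q (m (m (w) (t)) (q (w) (t))) (p (k (p (k (t) (t))) (t)))))  →  (k (p (t)) (q (m (m (w) (t)) (q (w) (t))) (p (p (k (t) (t))))))
5. (k (p (t)) (q (m (m (w) (t)) (q (w) (t))) (p (p (k (t) (t))))))  →  (k (p (t)) (q (m (m (w) (t)) (q (w) (t))) (p (p (t)))))

normal form = (k (p (t)) (q (m (m (w) (t)) (q (w) (t))) (p (p (t)))))


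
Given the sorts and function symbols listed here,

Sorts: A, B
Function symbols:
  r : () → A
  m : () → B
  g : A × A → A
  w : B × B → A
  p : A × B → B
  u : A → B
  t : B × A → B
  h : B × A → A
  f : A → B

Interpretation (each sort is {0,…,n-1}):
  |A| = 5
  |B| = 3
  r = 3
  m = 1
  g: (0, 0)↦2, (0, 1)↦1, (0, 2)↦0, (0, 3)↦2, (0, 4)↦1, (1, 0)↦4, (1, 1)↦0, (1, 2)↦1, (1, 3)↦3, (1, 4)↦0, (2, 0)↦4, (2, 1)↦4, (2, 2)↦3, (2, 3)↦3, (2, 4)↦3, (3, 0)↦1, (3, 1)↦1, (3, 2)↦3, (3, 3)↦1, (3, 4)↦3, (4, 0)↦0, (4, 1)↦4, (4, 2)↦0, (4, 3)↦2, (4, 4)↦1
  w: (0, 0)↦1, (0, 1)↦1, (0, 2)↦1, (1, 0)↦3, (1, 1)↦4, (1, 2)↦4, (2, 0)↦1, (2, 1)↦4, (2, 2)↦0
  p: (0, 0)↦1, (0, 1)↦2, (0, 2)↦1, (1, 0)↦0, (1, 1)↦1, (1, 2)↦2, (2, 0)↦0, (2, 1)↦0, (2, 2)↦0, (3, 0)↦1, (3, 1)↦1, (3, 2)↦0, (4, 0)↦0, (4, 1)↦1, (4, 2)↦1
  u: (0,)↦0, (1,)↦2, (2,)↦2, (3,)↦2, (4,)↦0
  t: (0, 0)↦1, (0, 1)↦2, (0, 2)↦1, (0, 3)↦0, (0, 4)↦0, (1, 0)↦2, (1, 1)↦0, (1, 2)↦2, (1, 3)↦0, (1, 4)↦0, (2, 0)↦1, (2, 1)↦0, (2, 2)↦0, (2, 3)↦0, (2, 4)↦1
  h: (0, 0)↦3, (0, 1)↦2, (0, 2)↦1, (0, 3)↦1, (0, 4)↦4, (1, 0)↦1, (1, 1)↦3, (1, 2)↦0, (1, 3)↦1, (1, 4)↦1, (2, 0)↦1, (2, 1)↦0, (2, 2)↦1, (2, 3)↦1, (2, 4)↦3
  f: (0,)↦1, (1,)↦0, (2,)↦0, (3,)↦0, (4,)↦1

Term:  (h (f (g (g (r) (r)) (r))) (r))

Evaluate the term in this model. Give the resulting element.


  r = 3
  r = 3
  (g (r) (r)) = g(3, 3) = 1
  r = 3
  (g (g (r) (r)) (r)) = g(1, 3) = 3
  (f (g (g (r) (r)) (r))) = f(3,) = 0
  r = 3
  (h (f (g (g (r) (r)) (r))) (r)) = h(0, 3) = 1

value = 1


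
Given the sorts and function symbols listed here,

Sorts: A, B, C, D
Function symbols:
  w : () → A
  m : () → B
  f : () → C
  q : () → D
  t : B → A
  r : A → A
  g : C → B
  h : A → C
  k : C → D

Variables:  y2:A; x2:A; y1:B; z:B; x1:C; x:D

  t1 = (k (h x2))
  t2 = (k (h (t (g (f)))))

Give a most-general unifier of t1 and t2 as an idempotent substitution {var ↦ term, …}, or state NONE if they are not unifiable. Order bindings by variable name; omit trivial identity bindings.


{x2 ↦ (t (g (f)))}


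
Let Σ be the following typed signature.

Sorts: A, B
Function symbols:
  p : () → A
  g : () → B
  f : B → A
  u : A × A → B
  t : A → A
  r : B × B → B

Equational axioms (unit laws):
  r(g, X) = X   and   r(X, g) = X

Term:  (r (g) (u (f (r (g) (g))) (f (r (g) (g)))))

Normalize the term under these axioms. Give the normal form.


1. (r (g) (u (f (r (g) (g))) (f (r (g) (g)))))  →  (u (f (r (g) (g))) (f (r (g) (g))))
2. (u (f (r (g) (g))) (f (r (g) (g))))  →  (u (f (g)) (f (r (g) (g))))
3. (u (f (g)) (f (r (g) (g))))  →  (u (f (g)) (f (g)))

normal form = (u (f (g)) (f (g)))


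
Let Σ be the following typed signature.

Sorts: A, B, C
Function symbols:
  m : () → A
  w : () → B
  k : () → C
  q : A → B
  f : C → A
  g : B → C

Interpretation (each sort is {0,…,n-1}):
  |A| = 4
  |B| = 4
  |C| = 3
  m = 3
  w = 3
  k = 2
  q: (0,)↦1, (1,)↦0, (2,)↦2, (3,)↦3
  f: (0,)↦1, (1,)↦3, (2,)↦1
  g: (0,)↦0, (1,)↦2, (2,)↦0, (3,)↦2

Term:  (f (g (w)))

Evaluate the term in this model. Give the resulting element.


value = 1

  w = 3
  (g (w)) = g(3,) = 2
  (f (g (w))) = f(2,) = 1


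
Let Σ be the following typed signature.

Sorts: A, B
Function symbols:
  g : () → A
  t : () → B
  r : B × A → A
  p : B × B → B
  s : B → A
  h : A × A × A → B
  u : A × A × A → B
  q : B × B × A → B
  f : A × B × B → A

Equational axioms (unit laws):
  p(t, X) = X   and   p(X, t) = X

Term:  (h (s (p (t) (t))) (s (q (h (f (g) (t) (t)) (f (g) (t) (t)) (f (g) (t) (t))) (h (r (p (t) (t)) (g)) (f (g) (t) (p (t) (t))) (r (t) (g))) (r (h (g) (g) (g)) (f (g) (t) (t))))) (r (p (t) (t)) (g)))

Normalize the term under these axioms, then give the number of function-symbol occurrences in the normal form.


size = 41

1. (h (s (p (t) (t))) (s (q (h (f (g) (t) (t)) (f (g) (t) (t)) (f (g) (t) (t))) (h (r (p (t) (t)) (g)) (f (g) (t) (p (t) (t))) (r (t) (g))) (r (h (g) (g) (g)) (f (g) (t) (t))))) (r (p (t) (t)) (g)))  →  (h (s (t)) (s (q (h (f (g) (t) (t)) (f (g) (t) (t)) (f (g) (t) (t))) (h (r (p (t) (t)) (g)) (f (g) (t) (p (t) (t))) (r (t) (g))) (r (h (g) (g) (g)) (f (g) (t) (t))))) (r (p (t) (t)) (g)))
2. (h (s (t)) (s (q (h (f (g) (t) (t)) (f (g) (t) (t)) (f (g) (t) (t))) (h (r (p (t) (t)) (g)) (f (g) (t) (p (t) (t))) (r (t) (g))) (r (h (g) (g) (g)) (f (g) (t) (t))))) (r (p (t) (t)) (g)))  →  (h (s (t)) (s (q (h (f (g) (t) (t)) (f (g) (t) (t)) (f (g) (t) (t))) (h (r (t) (g)) (f (g) (t) (p (t) (t))) (r (t) (g))) (r (h (g) (g) (g)) (f (g) (t) (t))))) (r (p (t) (t)) (g)))
3. (h (s (t)) (s (q (h (f (g) (t) (t)) (f (g) (t) (t)) (f (g) (t) (t))) (h (r (t) (g)) (f (g) (t) (p (t) (t))) (r (t) (g))) (r (h (g) (g) (g)) (f (g) (t) (t))))) (r (p (t) (t)) (g)))  →  (h (s (t)) (s (q (h (f (g) (t) (t)) (f (g) (t) (t)) (f (g) (t) (t))) (h (r (t) (g)) (f (g) (t) (t)) (r (t) (g))) (r (h (g) (g) (g)) (f (g) (t) (t))))) (r (p (t) (t)) (g)))
4. (h (s (t)) (s (q (h (f (g) (t) (t)) (f (g) (t) (t)) (f (g) (t) (t))) (h (r (t) (g)) (f (g) (t) (t)) (r (t) (g))) (r (h (g) (g) (g)) (f (g) (t) (t))))) (r (p (t) (t)) (g)))  →  (h (s (t)) (s (q (h (f (g) (t) (t)) (f (g) (t) (t)) (f (g) (t) (t))) (h (r (t) (g)) (f (g) (t) (t)) (r (t) (g))) (r (h (g) (g) (g)) (f (g) (t) (t))))) (r (t) (g)))
normal form: (h (s (t)) (s (q (h (f (g) (t) (t)) (f (g) (t) (t)) (f (g) (t) (t))) (h (r (t) (g)) (f (g) (t) (t)) (r (t) (g))) (r (h (g) (g) (g)) (f (g) (t) (t))))) (r (t) (g)))


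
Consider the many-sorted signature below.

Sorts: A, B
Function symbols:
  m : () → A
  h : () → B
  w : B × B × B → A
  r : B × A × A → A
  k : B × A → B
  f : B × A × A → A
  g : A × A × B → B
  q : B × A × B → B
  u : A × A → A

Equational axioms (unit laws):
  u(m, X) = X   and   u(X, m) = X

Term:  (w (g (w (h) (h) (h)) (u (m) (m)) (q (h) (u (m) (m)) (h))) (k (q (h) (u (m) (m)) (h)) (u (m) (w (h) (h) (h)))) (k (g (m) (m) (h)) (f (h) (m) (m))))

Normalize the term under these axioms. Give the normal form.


normal form = (w (g (w (h) (h) (h)) (m) (q (h) (m) (h))) (k (q (h) (m) (h)) (w (h) (h) (h))) (k (g (m) (m) (h)) (f (h) (m) (m))))

1. (w (g (w (h) (h) (h)) (u (m) (m)) (q (h) (u (m) (m)) (h))) (k (q (h) (u (m) (m)) (h)) (u (m) (w (h) (h) (h)))) (k (g (m) (m) (h)) (f (h) (m) (m))))  →  (w (g (w (h) (h) (h)) (m) (q (h) (u (m) (m)) (h))) (k (q (h) (u (m) (m)) (h)) (u (m) (w (h) (h) (h)))) (k (g (m) (m) (h)) (f (h) (m) (m))))
2. (w (g (w (h) (h) (h)) (m) (q (h) (u (m) (m)) (h))) (k (q (h) (u (m) (m)) (h)) (u (m) (w (h) (h) (h)))) (k (g (m) (m) (h)) (f (h) (m) (m))))  →  (w (g (w (h) (h) (h)) (m) (q (h) (m) (h))) (k (q (h) (u (m) (m)) (h)) (u (m) (w (h) (h) (h)))) (k (g (m) (m) (h)) (f (h) (m) (m))))
3. (w (g (w (h) (h) (h)) (m) (q (h) (m) (h))) (k (q (h) (u (m) (m)) (h)) (u (m) (w (h) (h) (h)))) (k (g (m) (m) (h)) (f (h) (m) (m))))  →  (w (g (w (h) (h) (h)) (m) (q (h) (m) (h))) (k (q (h) (m) (h)) (u (m) (w (h) (h) (h)))) (k (g (m) (m) (h)) (f (h) (m) (m))))
4. (w (g (w (h) (h) (h)) (m) (q (h) (m) (h))) (k (q (h) (m) (h)) (u (m) (w (h) (h) (h)))) (k (g (m) (m) (h)) (f (h) (m) (m))))  →  (w (g (w (h) (h) (h)) (m) (q (h) (m) (h))) (k (q (h) (m) (h)) (w (h) (h) (h))) (k (g (m) (m) (h)) (f (h) (m) (m))))


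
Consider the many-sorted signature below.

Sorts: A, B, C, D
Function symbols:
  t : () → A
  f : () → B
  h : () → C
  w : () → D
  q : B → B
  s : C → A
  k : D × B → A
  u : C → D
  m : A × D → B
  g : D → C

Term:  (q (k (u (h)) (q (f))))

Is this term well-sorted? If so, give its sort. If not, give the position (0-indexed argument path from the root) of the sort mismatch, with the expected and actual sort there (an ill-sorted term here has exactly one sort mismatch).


ill-sorted at position [0]: expected B, got A

      (h) : C
    (u (h)) : D
      (f) : B
    (q (f)) : B
  (k (u (h)) (q (f))) : A
(q (k (u (h)) (q (f)))) : ✗ arg 0 at [0] has sort A, expected B


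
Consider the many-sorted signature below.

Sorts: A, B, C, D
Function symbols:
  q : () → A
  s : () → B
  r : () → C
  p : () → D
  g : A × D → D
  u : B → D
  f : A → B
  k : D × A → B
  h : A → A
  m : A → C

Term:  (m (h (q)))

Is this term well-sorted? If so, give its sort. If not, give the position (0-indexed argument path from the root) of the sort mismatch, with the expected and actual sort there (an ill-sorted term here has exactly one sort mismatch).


well-sorted; sort = C

    (q) : A
  (h (q)) : A
(m (h (q))) : C
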